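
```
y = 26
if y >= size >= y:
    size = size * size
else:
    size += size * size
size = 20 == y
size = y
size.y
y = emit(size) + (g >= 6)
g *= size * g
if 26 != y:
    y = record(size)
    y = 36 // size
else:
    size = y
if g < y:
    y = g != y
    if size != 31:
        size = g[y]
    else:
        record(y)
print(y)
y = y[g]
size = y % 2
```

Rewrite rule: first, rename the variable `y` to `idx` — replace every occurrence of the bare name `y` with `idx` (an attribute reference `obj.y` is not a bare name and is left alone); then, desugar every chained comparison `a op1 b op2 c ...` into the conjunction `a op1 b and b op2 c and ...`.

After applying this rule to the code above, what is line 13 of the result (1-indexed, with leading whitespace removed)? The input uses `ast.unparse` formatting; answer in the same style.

idx = 36 // size

Transformed code:
idx = 26
if idx >= size and size >= idx:
    size = size * size
else:
    size += size * size
size = 20 == idx
size = idx
size.y
idx = emit(size) + (g >= 6)
g *= size * g
if 26 != idx:
    idx = record(size)
    idx = 36 // size
else:
    size = idx
if g < idx:
    idx = g != idx
    if size != 31:
        size = g[idx]
    else:
        record(idx)
print(idx)
idx = idx[g]
size = idx % 2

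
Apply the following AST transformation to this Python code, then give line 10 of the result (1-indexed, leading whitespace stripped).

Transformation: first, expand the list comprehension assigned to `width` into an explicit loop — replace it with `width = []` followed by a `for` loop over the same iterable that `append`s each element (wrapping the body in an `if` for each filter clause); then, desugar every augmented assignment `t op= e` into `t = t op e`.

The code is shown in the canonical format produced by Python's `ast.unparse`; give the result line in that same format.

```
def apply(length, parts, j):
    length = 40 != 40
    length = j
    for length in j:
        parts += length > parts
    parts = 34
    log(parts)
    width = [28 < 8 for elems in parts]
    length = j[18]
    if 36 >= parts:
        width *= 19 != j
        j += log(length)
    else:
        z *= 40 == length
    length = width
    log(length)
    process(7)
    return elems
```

width.append(28 < 8)

Transformed code:
def apply(length, parts, j):
    length = 40 != 40
    length = j
    for length in j:
        parts = parts + (length > parts)
    parts = 34
    log(parts)
    width = []
    for elems in parts:
        width.append(28 < 8)
    length = j[18]
    if 36 >= parts:
        width = width * (19 != j)
        j = j + log(length)
    else:
        z = z * (40 == length)
    length = width
    log(length)
    process(7)
    return elems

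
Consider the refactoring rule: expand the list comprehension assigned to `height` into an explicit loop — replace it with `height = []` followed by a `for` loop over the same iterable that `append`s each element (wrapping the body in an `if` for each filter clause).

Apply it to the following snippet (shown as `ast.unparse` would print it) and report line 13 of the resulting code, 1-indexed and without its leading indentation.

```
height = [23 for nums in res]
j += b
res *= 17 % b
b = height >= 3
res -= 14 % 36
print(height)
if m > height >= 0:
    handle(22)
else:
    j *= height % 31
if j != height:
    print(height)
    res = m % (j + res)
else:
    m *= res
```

Transformed code:
height = []
for nums in res:
    height.append(23)
j += b
res *= 17 % b
b = height >= 3
res -= 14 % 36
print(height)
if m > height >= 0:
    handle(22)
else:
    j *= height % 31
if j != height:
    print(height)
    res = m % (j + res)
else:
    m *= res

if j != height:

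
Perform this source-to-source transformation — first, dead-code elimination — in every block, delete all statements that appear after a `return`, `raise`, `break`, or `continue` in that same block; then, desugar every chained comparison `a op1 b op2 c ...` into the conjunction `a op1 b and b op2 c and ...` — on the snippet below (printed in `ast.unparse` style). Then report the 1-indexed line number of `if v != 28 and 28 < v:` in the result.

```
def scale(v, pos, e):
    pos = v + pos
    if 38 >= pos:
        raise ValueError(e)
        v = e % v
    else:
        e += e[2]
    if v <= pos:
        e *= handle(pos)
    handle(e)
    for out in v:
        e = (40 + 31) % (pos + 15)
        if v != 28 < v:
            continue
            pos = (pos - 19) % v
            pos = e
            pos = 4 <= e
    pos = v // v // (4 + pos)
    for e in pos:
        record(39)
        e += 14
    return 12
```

12

Transformed code:
def scale(v, pos, e):
    pos = v + pos
    if 38 >= pos:
        raise ValueError(e)
    else:
        e += e[2]
    if v <= pos:
        e *= handle(pos)
    handle(e)
    for out in v:
        e = (40 + 31) % (pos + 15)
        if v != 28 and 28 < v:
            continue
    pos = v // v // (4 + pos)
    for e in pos:
        record(39)
        e += 14
    return 12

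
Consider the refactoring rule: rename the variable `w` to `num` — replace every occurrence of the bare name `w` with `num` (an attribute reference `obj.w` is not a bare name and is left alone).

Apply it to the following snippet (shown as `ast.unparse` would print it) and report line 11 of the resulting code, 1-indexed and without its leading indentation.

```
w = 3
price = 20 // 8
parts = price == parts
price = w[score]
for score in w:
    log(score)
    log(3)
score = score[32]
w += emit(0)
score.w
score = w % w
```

Transformed code:
num = 3
price = 20 // 8
parts = price == parts
price = num[score]
for score in num:
    log(score)
    log(3)
score = score[32]
num += emit(0)
score.w
score = num % num

score = num % num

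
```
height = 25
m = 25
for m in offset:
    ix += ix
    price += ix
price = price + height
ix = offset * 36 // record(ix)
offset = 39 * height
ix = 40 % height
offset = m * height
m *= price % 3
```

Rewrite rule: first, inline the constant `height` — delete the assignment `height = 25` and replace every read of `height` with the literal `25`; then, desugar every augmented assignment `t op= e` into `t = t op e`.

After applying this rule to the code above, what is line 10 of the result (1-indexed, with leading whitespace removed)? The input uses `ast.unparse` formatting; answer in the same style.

Transformed code:
m = 25
for m in offset:
    ix = ix + ix
    price = price + ix
price = price + 25
ix = offset * 36 // record(ix)
offset = 39 * 25
ix = 40 % 25
offset = m * 25
m = m * (price % 3)

m = m * (price % 3)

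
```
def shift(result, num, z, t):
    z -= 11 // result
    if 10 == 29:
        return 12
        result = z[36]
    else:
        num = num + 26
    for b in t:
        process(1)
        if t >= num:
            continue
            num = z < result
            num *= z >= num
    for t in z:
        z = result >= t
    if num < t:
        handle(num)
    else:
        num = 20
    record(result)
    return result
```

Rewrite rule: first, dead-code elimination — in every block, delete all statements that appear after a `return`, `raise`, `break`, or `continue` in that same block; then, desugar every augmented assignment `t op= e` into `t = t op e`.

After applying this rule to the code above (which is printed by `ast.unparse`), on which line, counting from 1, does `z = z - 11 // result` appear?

Transformed code:
def shift(result, num, z, t):
    z = z - 11 // result
    if 10 == 29:
        return 12
    else:
        num = num + 26
    for b in t:
        process(1)
        if t >= num:
            continue
    for t in z:
        z = result >= t
    if num < t:
        handle(num)
    else:
        num = 20
    record(result)
    return result

2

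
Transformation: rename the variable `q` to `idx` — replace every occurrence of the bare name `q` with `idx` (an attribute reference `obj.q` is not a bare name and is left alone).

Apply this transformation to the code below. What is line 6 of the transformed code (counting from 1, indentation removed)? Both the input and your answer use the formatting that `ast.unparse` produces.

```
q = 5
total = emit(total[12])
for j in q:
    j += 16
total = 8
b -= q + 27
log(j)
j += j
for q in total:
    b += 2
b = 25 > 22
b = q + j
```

b -= idx + 27

Transformed code:
idx = 5
total = emit(total[12])
for j in idx:
    j += 16
total = 8
b -= idx + 27
log(j)
j += j
for idx in total:
    b += 2
b = 25 > 22
b = idx + j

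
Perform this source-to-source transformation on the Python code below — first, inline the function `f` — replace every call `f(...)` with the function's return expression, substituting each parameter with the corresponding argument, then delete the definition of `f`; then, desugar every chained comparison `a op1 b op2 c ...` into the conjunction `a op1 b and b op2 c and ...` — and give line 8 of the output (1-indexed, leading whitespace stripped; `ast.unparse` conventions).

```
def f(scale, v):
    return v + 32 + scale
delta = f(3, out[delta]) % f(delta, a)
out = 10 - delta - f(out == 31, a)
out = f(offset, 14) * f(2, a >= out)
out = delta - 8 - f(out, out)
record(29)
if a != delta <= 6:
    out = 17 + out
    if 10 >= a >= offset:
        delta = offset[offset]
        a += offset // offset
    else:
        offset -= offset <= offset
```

if 10 >= a and a >= offset:

Transformed code:
delta = (out[delta] + 32 + 3) % (a + 32 + delta)
out = 10 - delta - (a + 32 + (out == 31))
out = (14 + 32 + offset) * ((a >= out) + 32 + 2)
out = delta - 8 - (out + 32 + out)
record(29)
if a != delta and delta <= 6:
    out = 17 + out
    if 10 >= a and a >= offset:
        delta = offset[offset]
        a += offset // offset
    else:
        offset -= offset <= offset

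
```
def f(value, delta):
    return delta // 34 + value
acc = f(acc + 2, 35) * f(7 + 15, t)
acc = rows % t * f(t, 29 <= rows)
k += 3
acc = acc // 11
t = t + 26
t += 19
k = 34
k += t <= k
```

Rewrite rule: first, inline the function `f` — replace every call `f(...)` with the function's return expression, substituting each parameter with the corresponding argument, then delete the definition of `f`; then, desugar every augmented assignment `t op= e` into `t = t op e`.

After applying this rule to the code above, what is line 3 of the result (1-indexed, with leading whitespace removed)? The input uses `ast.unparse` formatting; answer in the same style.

Transformed code:
acc = (35 // 34 + (acc + 2)) * (t // 34 + (7 + 15))
acc = rows % t * ((29 <= rows) // 34 + t)
k = k + 3
acc = acc // 11
t = t + 26
t = t + 19
k = 34
k = k + (t <= k)

k = k + 3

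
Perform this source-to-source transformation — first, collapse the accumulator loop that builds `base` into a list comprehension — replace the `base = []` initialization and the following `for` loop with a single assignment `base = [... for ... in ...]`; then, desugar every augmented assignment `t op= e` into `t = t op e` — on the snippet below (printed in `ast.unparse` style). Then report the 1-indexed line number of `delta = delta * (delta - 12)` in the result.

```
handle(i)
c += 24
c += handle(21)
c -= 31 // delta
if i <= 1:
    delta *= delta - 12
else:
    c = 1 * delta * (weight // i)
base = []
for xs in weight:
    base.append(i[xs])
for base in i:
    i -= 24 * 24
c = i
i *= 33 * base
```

Transformed code:
handle(i)
c = c + 24
c = c + handle(21)
c = c - 31 // delta
if i <= 1:
    delta = delta * (delta - 12)
else:
    c = 1 * delta * (weight // i)
base = [i[xs] for xs in weight]
for base in i:
    i = i - 24 * 24
c = i
i = i * (33 * base)

6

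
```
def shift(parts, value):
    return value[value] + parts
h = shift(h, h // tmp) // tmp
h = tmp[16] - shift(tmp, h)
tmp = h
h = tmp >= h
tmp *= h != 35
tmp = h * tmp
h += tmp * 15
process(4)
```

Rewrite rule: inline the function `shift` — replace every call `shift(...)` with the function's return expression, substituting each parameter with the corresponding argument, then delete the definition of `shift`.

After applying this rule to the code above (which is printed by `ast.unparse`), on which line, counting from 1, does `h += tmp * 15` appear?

Transformed code:
h = ((h // tmp)[h // tmp] + h) // tmp
h = tmp[16] - (h[h] + tmp)
tmp = h
h = tmp >= h
tmp *= h != 35
tmp = h * tmp
h += tmp * 15
process(4)

7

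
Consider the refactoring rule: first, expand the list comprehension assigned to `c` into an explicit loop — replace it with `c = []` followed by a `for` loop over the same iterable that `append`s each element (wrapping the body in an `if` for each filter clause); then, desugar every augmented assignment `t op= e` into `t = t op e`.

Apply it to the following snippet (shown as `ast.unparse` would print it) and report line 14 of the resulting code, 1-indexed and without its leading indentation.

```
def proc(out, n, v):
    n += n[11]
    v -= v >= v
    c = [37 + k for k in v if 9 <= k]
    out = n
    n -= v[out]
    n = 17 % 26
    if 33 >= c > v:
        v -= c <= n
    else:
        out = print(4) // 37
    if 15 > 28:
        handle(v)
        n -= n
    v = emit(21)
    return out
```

out = print(4) // 37

Transformed code:
def proc(out, n, v):
    n = n + n[11]
    v = v - (v >= v)
    c = []
    for k in v:
        if 9 <= k:
            c.append(37 + k)
    out = n
    n = n - v[out]
    n = 17 % 26
    if 33 >= c > v:
        v = v - (c <= n)
    else:
        out = print(4) // 37
    if 15 > 28:
        handle(v)
        n = n - n
    v = emit(21)
    return out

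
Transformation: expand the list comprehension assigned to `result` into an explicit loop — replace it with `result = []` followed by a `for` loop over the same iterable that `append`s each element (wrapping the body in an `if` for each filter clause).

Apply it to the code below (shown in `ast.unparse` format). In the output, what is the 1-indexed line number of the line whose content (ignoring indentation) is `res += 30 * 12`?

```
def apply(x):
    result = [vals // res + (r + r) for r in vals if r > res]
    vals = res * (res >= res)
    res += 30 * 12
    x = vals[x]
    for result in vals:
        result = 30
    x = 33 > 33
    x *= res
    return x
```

7

Transformed code:
def apply(x):
    result = []
    for r in vals:
        if r > res:
            result.append(vals // res + (r + r))
    vals = res * (res >= res)
    res += 30 * 12
    x = vals[x]
    for result in vals:
        result = 30
    x = 33 > 33
    x *= res
    return x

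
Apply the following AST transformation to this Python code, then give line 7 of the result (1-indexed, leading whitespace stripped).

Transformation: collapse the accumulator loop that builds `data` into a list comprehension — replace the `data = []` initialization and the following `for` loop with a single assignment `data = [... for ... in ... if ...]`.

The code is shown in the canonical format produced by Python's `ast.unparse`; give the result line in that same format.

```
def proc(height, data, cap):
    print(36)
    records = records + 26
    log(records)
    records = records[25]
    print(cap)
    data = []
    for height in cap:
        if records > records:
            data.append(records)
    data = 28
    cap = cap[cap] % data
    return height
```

data = [records for height in cap if records > records]

Transformed code:
def proc(height, data, cap):
    print(36)
    records = records + 26
    log(records)
    records = records[25]
    print(cap)
    data = [records for height in cap if records > records]
    data = 28
    cap = cap[cap] % data
    return height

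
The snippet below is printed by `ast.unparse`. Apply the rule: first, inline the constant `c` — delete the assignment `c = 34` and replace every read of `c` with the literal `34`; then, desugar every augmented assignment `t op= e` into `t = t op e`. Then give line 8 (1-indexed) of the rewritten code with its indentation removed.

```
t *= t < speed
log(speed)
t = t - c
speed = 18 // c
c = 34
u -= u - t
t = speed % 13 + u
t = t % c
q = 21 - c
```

Transformed code:
t = t * (t < speed)
log(speed)
t = t - 34
speed = 18 // 34
u = u - (u - t)
t = speed % 13 + u
t = t % 34
q = 21 - 34

q = 21 - 34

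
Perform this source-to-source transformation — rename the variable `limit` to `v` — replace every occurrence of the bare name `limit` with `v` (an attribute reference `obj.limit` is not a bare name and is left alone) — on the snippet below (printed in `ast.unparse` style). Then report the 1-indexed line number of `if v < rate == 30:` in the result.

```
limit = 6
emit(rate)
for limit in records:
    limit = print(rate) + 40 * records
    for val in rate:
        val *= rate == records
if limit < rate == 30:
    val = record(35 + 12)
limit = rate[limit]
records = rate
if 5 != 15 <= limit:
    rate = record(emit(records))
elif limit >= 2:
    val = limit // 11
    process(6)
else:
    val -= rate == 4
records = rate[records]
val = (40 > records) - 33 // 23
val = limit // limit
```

Transformed code:
v = 6
emit(rate)
for v in records:
    v = print(rate) + 40 * records
    for val in rate:
        val *= rate == records
if v < rate == 30:
    val = record(35 + 12)
v = rate[v]
records = rate
if 5 != 15 <= v:
    rate = record(emit(records))
elif v >= 2:
    val = v // 11
    process(6)
else:
    val -= rate == 4
records = rate[records]
val = (40 > records) - 33 // 23
val = v // v

7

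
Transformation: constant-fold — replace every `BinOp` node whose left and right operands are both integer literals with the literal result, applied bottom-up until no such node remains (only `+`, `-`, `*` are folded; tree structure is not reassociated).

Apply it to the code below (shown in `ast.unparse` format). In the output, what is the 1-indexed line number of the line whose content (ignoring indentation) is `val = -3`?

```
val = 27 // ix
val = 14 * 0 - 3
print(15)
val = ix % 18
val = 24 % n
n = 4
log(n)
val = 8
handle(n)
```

2

Transformed code:
val = 27 // ix
val = -3
print(15)
val = ix % 18
val = 24 % n
n = 4
log(n)
val = 8
handle(n)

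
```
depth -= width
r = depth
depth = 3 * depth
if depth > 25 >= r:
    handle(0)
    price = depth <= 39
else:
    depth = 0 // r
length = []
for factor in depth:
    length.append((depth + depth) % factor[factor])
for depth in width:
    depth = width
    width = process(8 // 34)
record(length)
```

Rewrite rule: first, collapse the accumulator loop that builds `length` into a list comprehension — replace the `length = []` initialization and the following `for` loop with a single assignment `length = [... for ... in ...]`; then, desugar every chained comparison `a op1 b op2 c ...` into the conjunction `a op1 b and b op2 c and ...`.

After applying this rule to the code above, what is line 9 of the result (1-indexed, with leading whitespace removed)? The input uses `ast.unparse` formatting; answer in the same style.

length = [(depth + depth) % factor[factor] for factor in depth]

Transformed code:
depth -= width
r = depth
depth = 3 * depth
if depth > 25 and 25 >= r:
    handle(0)
    price = depth <= 39
else:
    depth = 0 // r
length = [(depth + depth) % factor[factor] for factor in depth]
for depth in width:
    depth = width
    width = process(8 // 34)
record(length)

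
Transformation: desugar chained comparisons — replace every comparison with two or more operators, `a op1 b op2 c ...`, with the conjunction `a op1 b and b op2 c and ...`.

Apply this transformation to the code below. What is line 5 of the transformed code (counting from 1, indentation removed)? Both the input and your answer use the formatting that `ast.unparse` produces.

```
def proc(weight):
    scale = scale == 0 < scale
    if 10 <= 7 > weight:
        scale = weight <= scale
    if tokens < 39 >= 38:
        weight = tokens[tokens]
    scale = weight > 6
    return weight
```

if tokens < 39 and 39 >= 38:

Transformed code:
def proc(weight):
    scale = scale == 0 and 0 < scale
    if 10 <= 7 and 7 > weight:
        scale = weight <= scale
    if tokens < 39 and 39 >= 38:
        weight = tokens[tokens]
    scale = weight > 6
    return weight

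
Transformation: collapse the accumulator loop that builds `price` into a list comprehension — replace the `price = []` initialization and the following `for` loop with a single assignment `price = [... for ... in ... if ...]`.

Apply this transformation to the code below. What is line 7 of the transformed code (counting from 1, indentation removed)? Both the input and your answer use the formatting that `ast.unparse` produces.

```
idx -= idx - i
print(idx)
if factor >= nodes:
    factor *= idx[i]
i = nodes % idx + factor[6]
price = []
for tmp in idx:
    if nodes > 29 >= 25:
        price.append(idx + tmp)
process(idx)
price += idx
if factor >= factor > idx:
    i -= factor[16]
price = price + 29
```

process(idx)

Transformed code:
idx -= idx - i
print(idx)
if factor >= nodes:
    factor *= idx[i]
i = nodes % idx + factor[6]
price = [idx + tmp for tmp in idx if nodes > 29 >= 25]
process(idx)
price += idx
if factor >= factor > idx:
    i -= factor[16]
price = price + 29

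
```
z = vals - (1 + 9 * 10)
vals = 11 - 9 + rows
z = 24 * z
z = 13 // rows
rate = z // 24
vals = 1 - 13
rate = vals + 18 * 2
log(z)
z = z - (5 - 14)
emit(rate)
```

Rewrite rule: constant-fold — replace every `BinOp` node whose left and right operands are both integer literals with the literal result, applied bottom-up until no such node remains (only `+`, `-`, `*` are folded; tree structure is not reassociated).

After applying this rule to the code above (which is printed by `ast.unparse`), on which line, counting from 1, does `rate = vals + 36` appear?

7

Transformed code:
z = vals - 91
vals = 2 + rows
z = 24 * z
z = 13 // rows
rate = z // 24
vals = -12
rate = vals + 36
log(z)
z = z - -9
emit(rate)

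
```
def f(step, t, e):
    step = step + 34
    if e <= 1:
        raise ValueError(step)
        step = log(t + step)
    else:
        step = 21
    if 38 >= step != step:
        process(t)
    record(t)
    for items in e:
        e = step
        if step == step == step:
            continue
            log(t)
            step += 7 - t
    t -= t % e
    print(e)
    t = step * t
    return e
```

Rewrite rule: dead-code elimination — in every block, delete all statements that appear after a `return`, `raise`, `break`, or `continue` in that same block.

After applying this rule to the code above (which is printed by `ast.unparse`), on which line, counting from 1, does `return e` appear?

17

Transformed code:
def f(step, t, e):
    step = step + 34
    if e <= 1:
        raise ValueError(step)
    else:
        step = 21
    if 38 >= step != step:
        process(t)
    record(t)
    for items in e:
        e = step
        if step == step == step:
            continue
    t -= t % e
    print(e)
    t = step * t
    return e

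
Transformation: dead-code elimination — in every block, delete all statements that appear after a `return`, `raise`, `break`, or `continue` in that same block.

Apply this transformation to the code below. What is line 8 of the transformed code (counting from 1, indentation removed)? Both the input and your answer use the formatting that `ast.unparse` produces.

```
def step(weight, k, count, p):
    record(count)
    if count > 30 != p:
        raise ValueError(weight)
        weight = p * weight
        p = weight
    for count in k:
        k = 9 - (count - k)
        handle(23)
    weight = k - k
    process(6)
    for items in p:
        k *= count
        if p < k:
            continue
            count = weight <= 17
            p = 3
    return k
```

Transformed code:
def step(weight, k, count, p):
    record(count)
    if count > 30 != p:
        raise ValueError(weight)
    for count in k:
        k = 9 - (count - k)
        handle(23)
    weight = k - k
    process(6)
    for items in p:
        k *= count
        if p < k:
            continue
    return k

weight = k - k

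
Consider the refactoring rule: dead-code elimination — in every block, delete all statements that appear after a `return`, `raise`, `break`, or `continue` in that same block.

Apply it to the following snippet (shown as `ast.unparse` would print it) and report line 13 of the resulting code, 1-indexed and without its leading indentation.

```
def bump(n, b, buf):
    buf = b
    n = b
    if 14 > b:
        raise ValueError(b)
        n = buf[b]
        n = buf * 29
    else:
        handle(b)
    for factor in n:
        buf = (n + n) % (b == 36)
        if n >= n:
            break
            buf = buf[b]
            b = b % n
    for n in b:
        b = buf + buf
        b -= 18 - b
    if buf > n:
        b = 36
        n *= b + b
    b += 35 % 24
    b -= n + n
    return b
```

Transformed code:
def bump(n, b, buf):
    buf = b
    n = b
    if 14 > b:
        raise ValueError(b)
    else:
        handle(b)
    for factor in n:
        buf = (n + n) % (b == 36)
        if n >= n:
            break
    for n in b:
        b = buf + buf
        b -= 18 - b
    if buf > n:
        b = 36
        n *= b + b
    b += 35 % 24
    b -= n + n
    return b

b = buf + buf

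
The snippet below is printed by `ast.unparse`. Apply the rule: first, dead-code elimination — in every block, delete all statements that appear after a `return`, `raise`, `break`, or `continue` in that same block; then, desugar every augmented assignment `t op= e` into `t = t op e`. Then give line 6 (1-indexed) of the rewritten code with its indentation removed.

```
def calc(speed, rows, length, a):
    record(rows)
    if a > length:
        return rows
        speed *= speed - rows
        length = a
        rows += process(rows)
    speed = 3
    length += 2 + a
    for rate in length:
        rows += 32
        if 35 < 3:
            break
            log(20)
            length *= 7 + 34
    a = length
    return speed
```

length = length + (2 + a)

Transformed code:
def calc(speed, rows, length, a):
    record(rows)
    if a > length:
        return rows
    speed = 3
    length = length + (2 + a)
    for rate in length:
        rows = rows + 32
        if 35 < 3:
            break
    a = length
    return speed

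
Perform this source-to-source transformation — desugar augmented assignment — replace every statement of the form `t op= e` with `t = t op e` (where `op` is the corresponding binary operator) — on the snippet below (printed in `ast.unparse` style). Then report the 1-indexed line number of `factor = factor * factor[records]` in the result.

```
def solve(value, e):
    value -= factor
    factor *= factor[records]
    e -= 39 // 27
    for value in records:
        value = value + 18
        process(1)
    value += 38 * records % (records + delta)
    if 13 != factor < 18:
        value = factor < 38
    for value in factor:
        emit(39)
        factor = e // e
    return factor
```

3

Transformed code:
def solve(value, e):
    value = value - factor
    factor = factor * factor[records]
    e = e - 39 // 27
    for value in records:
        value = value + 18
        process(1)
    value = value + 38 * records % (records + delta)
    if 13 != factor < 18:
        value = factor < 38
    for value in factor:
        emit(39)
        factor = e // e
    return factor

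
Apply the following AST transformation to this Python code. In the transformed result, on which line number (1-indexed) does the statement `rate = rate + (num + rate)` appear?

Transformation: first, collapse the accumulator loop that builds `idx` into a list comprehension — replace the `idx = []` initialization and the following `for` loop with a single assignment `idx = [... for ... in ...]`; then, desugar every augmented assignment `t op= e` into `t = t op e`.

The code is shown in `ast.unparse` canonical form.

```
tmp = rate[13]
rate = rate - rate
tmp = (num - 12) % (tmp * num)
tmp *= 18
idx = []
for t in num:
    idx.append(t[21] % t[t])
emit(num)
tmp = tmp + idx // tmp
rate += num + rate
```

8

Transformed code:
tmp = rate[13]
rate = rate - rate
tmp = (num - 12) % (tmp * num)
tmp = tmp * 18
idx = [t[21] % t[t] for t in num]
emit(num)
tmp = tmp + idx // tmp
rate = rate + (num + rate)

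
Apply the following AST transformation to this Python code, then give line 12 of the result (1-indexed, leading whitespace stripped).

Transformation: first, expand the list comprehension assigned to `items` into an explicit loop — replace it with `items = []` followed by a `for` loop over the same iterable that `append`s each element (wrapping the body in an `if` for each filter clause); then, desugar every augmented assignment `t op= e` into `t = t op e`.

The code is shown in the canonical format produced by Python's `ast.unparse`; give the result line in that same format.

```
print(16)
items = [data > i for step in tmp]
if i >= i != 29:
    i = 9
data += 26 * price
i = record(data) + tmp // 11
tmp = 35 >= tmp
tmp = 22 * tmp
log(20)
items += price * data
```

Transformed code:
print(16)
items = []
for step in tmp:
    items.append(data > i)
if i >= i != 29:
    i = 9
data = data + 26 * price
i = record(data) + tmp // 11
tmp = 35 >= tmp
tmp = 22 * tmp
log(20)
items = items + price * data

items = items + price * data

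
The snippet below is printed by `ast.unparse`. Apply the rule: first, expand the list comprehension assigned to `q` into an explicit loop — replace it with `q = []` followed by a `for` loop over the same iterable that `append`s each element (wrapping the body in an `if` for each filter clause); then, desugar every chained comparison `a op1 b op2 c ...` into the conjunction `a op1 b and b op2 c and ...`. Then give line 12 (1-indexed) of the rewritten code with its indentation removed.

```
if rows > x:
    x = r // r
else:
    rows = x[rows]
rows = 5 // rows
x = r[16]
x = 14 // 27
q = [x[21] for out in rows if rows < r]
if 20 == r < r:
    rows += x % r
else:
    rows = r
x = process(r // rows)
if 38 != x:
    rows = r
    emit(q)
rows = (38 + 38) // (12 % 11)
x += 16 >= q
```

Transformed code:
if rows > x:
    x = r // r
else:
    rows = x[rows]
rows = 5 // rows
x = r[16]
x = 14 // 27
q = []
for out in rows:
    if rows < r:
        q.append(x[21])
if 20 == r and r < r:
    rows += x % r
else:
    rows = r
x = process(r // rows)
if 38 != x:
    rows = r
    emit(q)
rows = (38 + 38) // (12 % 11)
x += 16 >= q

if 20 == r and r < r:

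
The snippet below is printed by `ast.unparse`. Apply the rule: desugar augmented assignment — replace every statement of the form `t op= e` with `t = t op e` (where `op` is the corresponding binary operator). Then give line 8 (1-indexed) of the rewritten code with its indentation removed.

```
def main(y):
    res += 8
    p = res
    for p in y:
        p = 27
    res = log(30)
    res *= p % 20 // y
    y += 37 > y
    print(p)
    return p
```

y = y + (37 > y)

Transformed code:
def main(y):
    res = res + 8
    p = res
    for p in y:
        p = 27
    res = log(30)
    res = res * (p % 20 // y)
    y = y + (37 > y)
    print(p)
    return p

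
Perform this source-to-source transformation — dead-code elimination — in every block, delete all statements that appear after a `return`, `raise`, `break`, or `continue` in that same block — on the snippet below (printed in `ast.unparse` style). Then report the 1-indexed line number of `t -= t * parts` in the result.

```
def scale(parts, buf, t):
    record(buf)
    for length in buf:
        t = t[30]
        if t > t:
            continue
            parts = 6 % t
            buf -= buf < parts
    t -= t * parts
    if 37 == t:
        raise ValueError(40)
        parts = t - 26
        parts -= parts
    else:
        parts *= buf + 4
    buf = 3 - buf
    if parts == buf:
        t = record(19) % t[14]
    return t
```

Transformed code:
def scale(parts, buf, t):
    record(buf)
    for length in buf:
        t = t[30]
        if t > t:
            continue
    t -= t * parts
    if 37 == t:
        raise ValueError(40)
    else:
        parts *= buf + 4
    buf = 3 - buf
    if parts == buf:
        t = record(19) % t[14]
    return t

7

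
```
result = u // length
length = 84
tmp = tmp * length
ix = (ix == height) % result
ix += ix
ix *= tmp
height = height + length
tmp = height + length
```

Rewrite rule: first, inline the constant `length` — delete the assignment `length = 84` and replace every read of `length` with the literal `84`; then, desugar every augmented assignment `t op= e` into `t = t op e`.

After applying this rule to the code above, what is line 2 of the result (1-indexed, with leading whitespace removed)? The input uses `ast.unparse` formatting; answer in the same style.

tmp = tmp * 84

Transformed code:
result = u // 84
tmp = tmp * 84
ix = (ix == height) % result
ix = ix + ix
ix = ix * tmp
height = height + 84
tmp = height + 84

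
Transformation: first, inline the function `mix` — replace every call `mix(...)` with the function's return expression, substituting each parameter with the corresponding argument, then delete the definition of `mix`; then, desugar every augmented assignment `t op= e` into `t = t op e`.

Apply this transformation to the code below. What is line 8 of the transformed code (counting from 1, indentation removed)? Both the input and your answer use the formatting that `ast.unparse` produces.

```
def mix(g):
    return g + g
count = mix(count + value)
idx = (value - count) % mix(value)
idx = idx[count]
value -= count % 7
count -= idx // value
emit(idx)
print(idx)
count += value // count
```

Transformed code:
count = count + value + (count + value)
idx = (value - count) % (value + value)
idx = idx[count]
value = value - count % 7
count = count - idx // value
emit(idx)
print(idx)
count = count + value // count

count = count + value // count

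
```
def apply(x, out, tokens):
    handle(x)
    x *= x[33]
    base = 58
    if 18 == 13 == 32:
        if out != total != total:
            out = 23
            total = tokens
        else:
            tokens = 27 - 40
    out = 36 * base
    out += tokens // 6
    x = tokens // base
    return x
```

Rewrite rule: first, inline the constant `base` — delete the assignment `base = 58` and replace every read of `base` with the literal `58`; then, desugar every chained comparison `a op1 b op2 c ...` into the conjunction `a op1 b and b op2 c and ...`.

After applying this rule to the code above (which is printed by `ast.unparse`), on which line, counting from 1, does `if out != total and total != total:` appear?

Transformed code:
def apply(x, out, tokens):
    handle(x)
    x *= x[33]
    if 18 == 13 and 13 == 32:
        if out != total and total != total:
            out = 23
            total = tokens
        else:
            tokens = 27 - 40
    out = 36 * 58
    out += tokens // 6
    x = tokens // 58
    return x

5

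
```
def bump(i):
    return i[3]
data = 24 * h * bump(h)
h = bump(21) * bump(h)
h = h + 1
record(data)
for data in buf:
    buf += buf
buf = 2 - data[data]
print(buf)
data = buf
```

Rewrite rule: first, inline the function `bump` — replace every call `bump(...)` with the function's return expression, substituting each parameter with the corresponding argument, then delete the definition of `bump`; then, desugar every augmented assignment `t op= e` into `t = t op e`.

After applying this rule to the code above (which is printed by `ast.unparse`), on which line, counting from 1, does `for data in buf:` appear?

5

Transformed code:
data = 24 * h * h[3]
h = 21[3] * h[3]
h = h + 1
record(data)
for data in buf:
    buf = buf + buf
buf = 2 - data[data]
print(buf)
data = buf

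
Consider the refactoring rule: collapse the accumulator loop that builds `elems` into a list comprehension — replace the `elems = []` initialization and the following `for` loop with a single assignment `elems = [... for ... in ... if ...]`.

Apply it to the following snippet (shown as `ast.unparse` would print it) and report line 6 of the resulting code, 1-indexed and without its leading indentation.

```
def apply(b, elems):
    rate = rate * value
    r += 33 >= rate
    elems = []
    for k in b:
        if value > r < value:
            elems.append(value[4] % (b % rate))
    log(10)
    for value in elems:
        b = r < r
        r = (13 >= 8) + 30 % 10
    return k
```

Transformed code:
def apply(b, elems):
    rate = rate * value
    r += 33 >= rate
    elems = [value[4] % (b % rate) for k in b if value > r < value]
    log(10)
    for value in elems:
        b = r < r
        r = (13 >= 8) + 30 % 10
    return k

for value in elems:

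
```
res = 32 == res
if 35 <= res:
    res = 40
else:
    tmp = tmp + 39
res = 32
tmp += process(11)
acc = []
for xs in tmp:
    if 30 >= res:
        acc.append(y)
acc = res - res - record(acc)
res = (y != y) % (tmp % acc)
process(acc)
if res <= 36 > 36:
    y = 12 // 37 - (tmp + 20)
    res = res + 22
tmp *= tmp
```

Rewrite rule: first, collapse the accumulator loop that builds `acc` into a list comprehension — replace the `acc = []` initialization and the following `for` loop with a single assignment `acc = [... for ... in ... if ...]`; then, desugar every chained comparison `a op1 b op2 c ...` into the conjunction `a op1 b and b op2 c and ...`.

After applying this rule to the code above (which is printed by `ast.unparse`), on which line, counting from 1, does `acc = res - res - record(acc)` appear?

Transformed code:
res = 32 == res
if 35 <= res:
    res = 40
else:
    tmp = tmp + 39
res = 32
tmp += process(11)
acc = [y for xs in tmp if 30 >= res]
acc = res - res - record(acc)
res = (y != y) % (tmp % acc)
process(acc)
if res <= 36 and 36 > 36:
    y = 12 // 37 - (tmp + 20)
    res = res + 22
tmp *= tmp

9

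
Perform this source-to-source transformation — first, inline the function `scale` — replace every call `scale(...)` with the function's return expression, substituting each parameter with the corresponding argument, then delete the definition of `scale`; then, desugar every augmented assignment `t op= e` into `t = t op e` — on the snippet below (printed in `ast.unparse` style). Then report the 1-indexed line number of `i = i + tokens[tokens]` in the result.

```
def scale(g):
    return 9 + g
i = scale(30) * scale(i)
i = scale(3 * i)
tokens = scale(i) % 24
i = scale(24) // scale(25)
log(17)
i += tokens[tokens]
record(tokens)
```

Transformed code:
i = (9 + 30) * (9 + i)
i = 9 + 3 * i
tokens = (9 + i) % 24
i = (9 + 24) // (9 + 25)
log(17)
i = i + tokens[tokens]
record(tokens)

6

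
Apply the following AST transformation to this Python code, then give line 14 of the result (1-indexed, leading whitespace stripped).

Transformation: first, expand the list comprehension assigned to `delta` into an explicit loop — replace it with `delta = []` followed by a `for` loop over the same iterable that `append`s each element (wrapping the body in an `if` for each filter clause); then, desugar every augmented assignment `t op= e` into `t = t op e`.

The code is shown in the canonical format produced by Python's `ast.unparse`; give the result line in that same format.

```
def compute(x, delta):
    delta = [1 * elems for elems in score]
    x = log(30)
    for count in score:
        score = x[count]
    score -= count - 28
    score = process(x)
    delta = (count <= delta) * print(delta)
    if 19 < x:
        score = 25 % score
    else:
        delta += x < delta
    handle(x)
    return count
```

Transformed code:
def compute(x, delta):
    delta = []
    for elems in score:
        delta.append(1 * elems)
    x = log(30)
    for count in score:
        score = x[count]
    score = score - (count - 28)
    score = process(x)
    delta = (count <= delta) * print(delta)
    if 19 < x:
        score = 25 % score
    else:
        delta = delta + (x < delta)
    handle(x)
    return count

delta = delta + (x < delta)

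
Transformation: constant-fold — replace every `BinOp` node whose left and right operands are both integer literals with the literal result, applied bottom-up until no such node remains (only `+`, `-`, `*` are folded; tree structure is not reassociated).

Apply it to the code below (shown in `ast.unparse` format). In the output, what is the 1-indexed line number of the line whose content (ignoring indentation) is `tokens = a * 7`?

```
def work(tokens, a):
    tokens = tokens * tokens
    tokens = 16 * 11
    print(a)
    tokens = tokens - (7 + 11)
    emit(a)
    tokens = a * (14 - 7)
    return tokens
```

7

Transformed code:
def work(tokens, a):
    tokens = tokens * tokens
    tokens = 176
    print(a)
    tokens = tokens - 18
    emit(a)
    tokens = a * 7
    return tokens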